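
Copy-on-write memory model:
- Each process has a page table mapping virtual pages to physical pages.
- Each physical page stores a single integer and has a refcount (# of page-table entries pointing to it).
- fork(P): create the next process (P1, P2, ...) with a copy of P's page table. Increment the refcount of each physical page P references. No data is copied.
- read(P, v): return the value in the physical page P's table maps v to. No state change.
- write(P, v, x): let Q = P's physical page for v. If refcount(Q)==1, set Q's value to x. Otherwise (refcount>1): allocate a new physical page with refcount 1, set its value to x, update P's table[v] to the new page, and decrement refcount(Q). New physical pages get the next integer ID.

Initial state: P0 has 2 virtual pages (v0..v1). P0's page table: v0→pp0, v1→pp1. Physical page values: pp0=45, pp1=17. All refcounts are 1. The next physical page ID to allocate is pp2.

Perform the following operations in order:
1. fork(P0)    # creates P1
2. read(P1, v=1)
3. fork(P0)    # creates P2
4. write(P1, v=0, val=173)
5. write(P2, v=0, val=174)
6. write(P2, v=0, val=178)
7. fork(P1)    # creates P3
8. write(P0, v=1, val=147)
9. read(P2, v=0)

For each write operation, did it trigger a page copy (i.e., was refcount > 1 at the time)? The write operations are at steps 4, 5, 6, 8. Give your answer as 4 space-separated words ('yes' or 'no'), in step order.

Op 1: fork(P0) -> P1. 2 ppages; refcounts: pp0:2 pp1:2
Op 2: read(P1, v1) -> 17. No state change.
Op 3: fork(P0) -> P2. 2 ppages; refcounts: pp0:3 pp1:3
Op 4: write(P1, v0, 173). refcount(pp0)=3>1 -> COPY to pp2. 3 ppages; refcounts: pp0:2 pp1:3 pp2:1
Op 5: write(P2, v0, 174). refcount(pp0)=2>1 -> COPY to pp3. 4 ppages; refcounts: pp0:1 pp1:3 pp2:1 pp3:1
Op 6: write(P2, v0, 178). refcount(pp3)=1 -> write in place. 4 ppages; refcounts: pp0:1 pp1:3 pp2:1 pp3:1
Op 7: fork(P1) -> P3. 4 ppages; refcounts: pp0:1 pp1:4 pp2:2 pp3:1
Op 8: write(P0, v1, 147). refcount(pp1)=4>1 -> COPY to pp4. 5 ppages; refcounts: pp0:1 pp1:3 pp2:2 pp3:1 pp4:1
Op 9: read(P2, v0) -> 178. No state change.

yes yes no yes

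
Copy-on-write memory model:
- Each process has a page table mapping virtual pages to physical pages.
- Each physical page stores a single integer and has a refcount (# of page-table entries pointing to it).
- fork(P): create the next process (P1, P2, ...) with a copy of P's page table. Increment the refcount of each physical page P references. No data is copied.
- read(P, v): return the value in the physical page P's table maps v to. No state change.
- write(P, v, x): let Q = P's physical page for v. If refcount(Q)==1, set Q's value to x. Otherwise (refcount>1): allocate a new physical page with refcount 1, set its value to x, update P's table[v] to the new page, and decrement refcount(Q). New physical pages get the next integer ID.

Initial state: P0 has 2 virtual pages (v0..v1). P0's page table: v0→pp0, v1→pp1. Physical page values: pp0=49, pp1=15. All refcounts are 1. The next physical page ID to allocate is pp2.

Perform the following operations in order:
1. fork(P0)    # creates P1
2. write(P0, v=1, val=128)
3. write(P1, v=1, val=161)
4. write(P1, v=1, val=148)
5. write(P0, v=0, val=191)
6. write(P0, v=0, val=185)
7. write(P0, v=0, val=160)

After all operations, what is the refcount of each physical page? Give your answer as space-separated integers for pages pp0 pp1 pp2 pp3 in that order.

Op 1: fork(P0) -> P1. 2 ppages; refcounts: pp0:2 pp1:2
Op 2: write(P0, v1, 128). refcount(pp1)=2>1 -> COPY to pp2. 3 ppages; refcounts: pp0:2 pp1:1 pp2:1
Op 3: write(P1, v1, 161). refcount(pp1)=1 -> write in place. 3 ppages; refcounts: pp0:2 pp1:1 pp2:1
Op 4: write(P1, v1, 148). refcount(pp1)=1 -> write in place. 3 ppages; refcounts: pp0:2 pp1:1 pp2:1
Op 5: write(P0, v0, 191). refcount(pp0)=2>1 -> COPY to pp3. 4 ppages; refcounts: pp0:1 pp1:1 pp2:1 pp3:1
Op 6: write(P0, v0, 185). refcount(pp3)=1 -> write in place. 4 ppages; refcounts: pp0:1 pp1:1 pp2:1 pp3:1
Op 7: write(P0, v0, 160). refcount(pp3)=1 -> write in place. 4 ppages; refcounts: pp0:1 pp1:1 pp2:1 pp3:1

Answer: 1 1 1 1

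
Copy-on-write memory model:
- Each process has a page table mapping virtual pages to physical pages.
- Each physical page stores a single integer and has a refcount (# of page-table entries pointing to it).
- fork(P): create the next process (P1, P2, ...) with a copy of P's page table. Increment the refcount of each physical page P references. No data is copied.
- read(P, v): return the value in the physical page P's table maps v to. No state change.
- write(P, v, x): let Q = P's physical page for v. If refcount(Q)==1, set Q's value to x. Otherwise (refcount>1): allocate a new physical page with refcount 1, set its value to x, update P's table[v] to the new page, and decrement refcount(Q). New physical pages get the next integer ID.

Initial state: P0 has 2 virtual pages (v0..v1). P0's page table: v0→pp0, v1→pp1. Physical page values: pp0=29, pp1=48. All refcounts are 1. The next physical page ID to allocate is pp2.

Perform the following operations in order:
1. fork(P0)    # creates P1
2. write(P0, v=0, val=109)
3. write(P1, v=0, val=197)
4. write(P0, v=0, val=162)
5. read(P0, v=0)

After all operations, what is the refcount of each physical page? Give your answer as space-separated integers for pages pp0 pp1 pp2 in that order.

Op 1: fork(P0) -> P1. 2 ppages; refcounts: pp0:2 pp1:2
Op 2: write(P0, v0, 109). refcount(pp0)=2>1 -> COPY to pp2. 3 ppages; refcounts: pp0:1 pp1:2 pp2:1
Op 3: write(P1, v0, 197). refcount(pp0)=1 -> write in place. 3 ppages; refcounts: pp0:1 pp1:2 pp2:1
Op 4: write(P0, v0, 162). refcount(pp2)=1 -> write in place. 3 ppages; refcounts: pp0:1 pp1:2 pp2:1
Op 5: read(P0, v0) -> 162. No state change.

Answer: 1 2 1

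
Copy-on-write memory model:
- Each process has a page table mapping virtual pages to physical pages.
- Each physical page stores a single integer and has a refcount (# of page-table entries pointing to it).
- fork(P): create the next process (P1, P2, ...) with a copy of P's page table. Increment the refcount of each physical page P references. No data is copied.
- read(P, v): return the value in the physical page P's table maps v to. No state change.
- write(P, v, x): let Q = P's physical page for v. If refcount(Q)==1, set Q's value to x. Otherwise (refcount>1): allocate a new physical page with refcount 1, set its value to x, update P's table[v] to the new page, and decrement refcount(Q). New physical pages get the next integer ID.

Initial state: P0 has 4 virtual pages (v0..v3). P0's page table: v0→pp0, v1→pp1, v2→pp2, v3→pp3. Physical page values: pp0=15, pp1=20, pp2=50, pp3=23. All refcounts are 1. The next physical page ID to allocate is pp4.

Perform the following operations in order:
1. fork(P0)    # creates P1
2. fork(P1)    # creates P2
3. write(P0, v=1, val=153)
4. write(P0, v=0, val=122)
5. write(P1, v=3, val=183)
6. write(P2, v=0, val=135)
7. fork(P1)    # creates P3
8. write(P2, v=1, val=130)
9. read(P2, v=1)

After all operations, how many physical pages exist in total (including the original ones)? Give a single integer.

Op 1: fork(P0) -> P1. 4 ppages; refcounts: pp0:2 pp1:2 pp2:2 pp3:2
Op 2: fork(P1) -> P2. 4 ppages; refcounts: pp0:3 pp1:3 pp2:3 pp3:3
Op 3: write(P0, v1, 153). refcount(pp1)=3>1 -> COPY to pp4. 5 ppages; refcounts: pp0:3 pp1:2 pp2:3 pp3:3 pp4:1
Op 4: write(P0, v0, 122). refcount(pp0)=3>1 -> COPY to pp5. 6 ppages; refcounts: pp0:2 pp1:2 pp2:3 pp3:3 pp4:1 pp5:1
Op 5: write(P1, v3, 183). refcount(pp3)=3>1 -> COPY to pp6. 7 ppages; refcounts: pp0:2 pp1:2 pp2:3 pp3:2 pp4:1 pp5:1 pp6:1
Op 6: write(P2, v0, 135). refcount(pp0)=2>1 -> COPY to pp7. 8 ppages; refcounts: pp0:1 pp1:2 pp2:3 pp3:2 pp4:1 pp5:1 pp6:1 pp7:1
Op 7: fork(P1) -> P3. 8 ppages; refcounts: pp0:2 pp1:3 pp2:4 pp3:2 pp4:1 pp5:1 pp6:2 pp7:1
Op 8: write(P2, v1, 130). refcount(pp1)=3>1 -> COPY to pp8. 9 ppages; refcounts: pp0:2 pp1:2 pp2:4 pp3:2 pp4:1 pp5:1 pp6:2 pp7:1 pp8:1
Op 9: read(P2, v1) -> 130. No state change.

Answer: 9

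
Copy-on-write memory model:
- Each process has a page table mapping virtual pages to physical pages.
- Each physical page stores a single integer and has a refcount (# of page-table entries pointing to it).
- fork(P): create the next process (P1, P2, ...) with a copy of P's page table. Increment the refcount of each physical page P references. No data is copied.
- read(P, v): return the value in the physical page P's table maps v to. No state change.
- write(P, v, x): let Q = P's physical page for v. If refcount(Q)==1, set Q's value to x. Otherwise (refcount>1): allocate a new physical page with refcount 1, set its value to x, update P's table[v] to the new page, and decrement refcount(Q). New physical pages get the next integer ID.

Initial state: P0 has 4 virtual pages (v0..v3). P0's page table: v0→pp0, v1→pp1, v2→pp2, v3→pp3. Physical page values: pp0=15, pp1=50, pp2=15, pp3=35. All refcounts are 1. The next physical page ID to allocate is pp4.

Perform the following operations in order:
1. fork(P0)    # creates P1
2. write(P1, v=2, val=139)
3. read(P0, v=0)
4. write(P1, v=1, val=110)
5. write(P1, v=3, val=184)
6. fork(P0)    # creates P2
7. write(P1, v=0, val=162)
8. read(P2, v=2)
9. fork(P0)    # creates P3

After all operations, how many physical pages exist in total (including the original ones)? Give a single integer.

Answer: 8

Derivation:
Op 1: fork(P0) -> P1. 4 ppages; refcounts: pp0:2 pp1:2 pp2:2 pp3:2
Op 2: write(P1, v2, 139). refcount(pp2)=2>1 -> COPY to pp4. 5 ppages; refcounts: pp0:2 pp1:2 pp2:1 pp3:2 pp4:1
Op 3: read(P0, v0) -> 15. No state change.
Op 4: write(P1, v1, 110). refcount(pp1)=2>1 -> COPY to pp5. 6 ppages; refcounts: pp0:2 pp1:1 pp2:1 pp3:2 pp4:1 pp5:1
Op 5: write(P1, v3, 184). refcount(pp3)=2>1 -> COPY to pp6. 7 ppages; refcounts: pp0:2 pp1:1 pp2:1 pp3:1 pp4:1 pp5:1 pp6:1
Op 6: fork(P0) -> P2. 7 ppages; refcounts: pp0:3 pp1:2 pp2:2 pp3:2 pp4:1 pp5:1 pp6:1
Op 7: write(P1, v0, 162). refcount(pp0)=3>1 -> COPY to pp7. 8 ppages; refcounts: pp0:2 pp1:2 pp2:2 pp3:2 pp4:1 pp5:1 pp6:1 pp7:1
Op 8: read(P2, v2) -> 15. No state change.
Op 9: fork(P0) -> P3. 8 ppages; refcounts: pp0:3 pp1:3 pp2:3 pp3:3 pp4:1 pp5:1 pp6:1 pp7:1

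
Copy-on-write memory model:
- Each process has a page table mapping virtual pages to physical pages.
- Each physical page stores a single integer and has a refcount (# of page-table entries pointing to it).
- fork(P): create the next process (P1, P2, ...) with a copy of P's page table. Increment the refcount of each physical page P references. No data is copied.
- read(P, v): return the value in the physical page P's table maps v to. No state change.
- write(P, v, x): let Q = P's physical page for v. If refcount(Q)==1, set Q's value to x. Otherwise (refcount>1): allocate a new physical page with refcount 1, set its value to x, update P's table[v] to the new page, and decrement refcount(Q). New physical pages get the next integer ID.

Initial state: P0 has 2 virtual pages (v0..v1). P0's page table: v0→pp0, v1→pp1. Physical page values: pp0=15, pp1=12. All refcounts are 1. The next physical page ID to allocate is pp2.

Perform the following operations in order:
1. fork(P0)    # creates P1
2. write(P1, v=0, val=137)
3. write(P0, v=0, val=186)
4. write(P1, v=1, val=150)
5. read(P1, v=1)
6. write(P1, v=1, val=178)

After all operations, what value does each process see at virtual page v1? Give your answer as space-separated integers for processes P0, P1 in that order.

Op 1: fork(P0) -> P1. 2 ppages; refcounts: pp0:2 pp1:2
Op 2: write(P1, v0, 137). refcount(pp0)=2>1 -> COPY to pp2. 3 ppages; refcounts: pp0:1 pp1:2 pp2:1
Op 3: write(P0, v0, 186). refcount(pp0)=1 -> write in place. 3 ppages; refcounts: pp0:1 pp1:2 pp2:1
Op 4: write(P1, v1, 150). refcount(pp1)=2>1 -> COPY to pp3. 4 ppages; refcounts: pp0:1 pp1:1 pp2:1 pp3:1
Op 5: read(P1, v1) -> 150. No state change.
Op 6: write(P1, v1, 178). refcount(pp3)=1 -> write in place. 4 ppages; refcounts: pp0:1 pp1:1 pp2:1 pp3:1
P0: v1 -> pp1 = 12
P1: v1 -> pp3 = 178

Answer: 12 178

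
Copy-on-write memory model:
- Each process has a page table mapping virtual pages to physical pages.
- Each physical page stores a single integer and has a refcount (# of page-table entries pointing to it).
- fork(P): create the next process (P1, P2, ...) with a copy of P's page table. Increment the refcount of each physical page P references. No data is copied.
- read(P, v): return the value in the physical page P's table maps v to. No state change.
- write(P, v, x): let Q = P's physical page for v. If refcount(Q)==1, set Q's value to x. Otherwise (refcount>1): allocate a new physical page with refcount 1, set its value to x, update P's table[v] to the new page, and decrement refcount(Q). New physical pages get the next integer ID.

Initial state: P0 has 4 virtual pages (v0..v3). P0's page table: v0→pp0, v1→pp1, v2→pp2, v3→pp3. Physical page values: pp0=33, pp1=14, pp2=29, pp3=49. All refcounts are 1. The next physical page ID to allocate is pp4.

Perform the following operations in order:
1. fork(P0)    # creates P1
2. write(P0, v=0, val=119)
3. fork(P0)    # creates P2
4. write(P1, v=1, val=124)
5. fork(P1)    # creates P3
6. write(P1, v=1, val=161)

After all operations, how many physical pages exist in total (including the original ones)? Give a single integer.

Op 1: fork(P0) -> P1. 4 ppages; refcounts: pp0:2 pp1:2 pp2:2 pp3:2
Op 2: write(P0, v0, 119). refcount(pp0)=2>1 -> COPY to pp4. 5 ppages; refcounts: pp0:1 pp1:2 pp2:2 pp3:2 pp4:1
Op 3: fork(P0) -> P2. 5 ppages; refcounts: pp0:1 pp1:3 pp2:3 pp3:3 pp4:2
Op 4: write(P1, v1, 124). refcount(pp1)=3>1 -> COPY to pp5. 6 ppages; refcounts: pp0:1 pp1:2 pp2:3 pp3:3 pp4:2 pp5:1
Op 5: fork(P1) -> P3. 6 ppages; refcounts: pp0:2 pp1:2 pp2:4 pp3:4 pp4:2 pp5:2
Op 6: write(P1, v1, 161). refcount(pp5)=2>1 -> COPY to pp6. 7 ppages; refcounts: pp0:2 pp1:2 pp2:4 pp3:4 pp4:2 pp5:1 pp6:1

Answer: 7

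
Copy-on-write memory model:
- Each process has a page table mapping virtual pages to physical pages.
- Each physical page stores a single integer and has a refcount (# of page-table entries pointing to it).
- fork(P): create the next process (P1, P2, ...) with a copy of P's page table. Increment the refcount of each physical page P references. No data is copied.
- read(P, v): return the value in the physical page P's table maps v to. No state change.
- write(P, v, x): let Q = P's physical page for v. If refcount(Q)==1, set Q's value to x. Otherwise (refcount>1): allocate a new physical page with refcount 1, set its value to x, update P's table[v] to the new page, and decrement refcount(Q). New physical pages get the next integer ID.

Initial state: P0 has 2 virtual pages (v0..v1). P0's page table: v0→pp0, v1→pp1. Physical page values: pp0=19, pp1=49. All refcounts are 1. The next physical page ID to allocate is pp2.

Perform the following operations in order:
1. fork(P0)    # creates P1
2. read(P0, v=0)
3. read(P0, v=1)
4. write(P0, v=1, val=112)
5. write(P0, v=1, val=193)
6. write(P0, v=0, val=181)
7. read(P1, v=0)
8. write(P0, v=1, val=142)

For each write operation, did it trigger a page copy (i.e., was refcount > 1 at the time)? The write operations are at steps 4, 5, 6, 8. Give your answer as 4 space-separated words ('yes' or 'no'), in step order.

Op 1: fork(P0) -> P1. 2 ppages; refcounts: pp0:2 pp1:2
Op 2: read(P0, v0) -> 19. No state change.
Op 3: read(P0, v1) -> 49. No state change.
Op 4: write(P0, v1, 112). refcount(pp1)=2>1 -> COPY to pp2. 3 ppages; refcounts: pp0:2 pp1:1 pp2:1
Op 5: write(P0, v1, 193). refcount(pp2)=1 -> write in place. 3 ppages; refcounts: pp0:2 pp1:1 pp2:1
Op 6: write(P0, v0, 181). refcount(pp0)=2>1 -> COPY to pp3. 4 ppages; refcounts: pp0:1 pp1:1 pp2:1 pp3:1
Op 7: read(P1, v0) -> 19. No state change.
Op 8: write(P0, v1, 142). refcount(pp2)=1 -> write in place. 4 ppages; refcounts: pp0:1 pp1:1 pp2:1 pp3:1

yes no yes no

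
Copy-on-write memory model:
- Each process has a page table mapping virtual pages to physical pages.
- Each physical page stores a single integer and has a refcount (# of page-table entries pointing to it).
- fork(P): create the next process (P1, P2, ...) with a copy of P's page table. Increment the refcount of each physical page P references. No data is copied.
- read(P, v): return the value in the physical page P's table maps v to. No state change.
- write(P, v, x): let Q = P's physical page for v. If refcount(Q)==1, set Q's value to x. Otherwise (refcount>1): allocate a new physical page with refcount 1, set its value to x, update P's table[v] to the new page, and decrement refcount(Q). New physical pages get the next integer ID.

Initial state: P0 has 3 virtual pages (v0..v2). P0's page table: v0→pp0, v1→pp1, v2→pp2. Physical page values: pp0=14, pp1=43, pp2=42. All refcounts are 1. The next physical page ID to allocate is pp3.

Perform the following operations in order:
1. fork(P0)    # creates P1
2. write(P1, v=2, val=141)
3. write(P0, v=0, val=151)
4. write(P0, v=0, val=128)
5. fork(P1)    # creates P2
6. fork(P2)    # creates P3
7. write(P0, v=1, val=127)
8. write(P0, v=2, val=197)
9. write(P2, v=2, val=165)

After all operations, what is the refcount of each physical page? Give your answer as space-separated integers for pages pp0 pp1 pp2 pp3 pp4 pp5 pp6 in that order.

Op 1: fork(P0) -> P1. 3 ppages; refcounts: pp0:2 pp1:2 pp2:2
Op 2: write(P1, v2, 141). refcount(pp2)=2>1 -> COPY to pp3. 4 ppages; refcounts: pp0:2 pp1:2 pp2:1 pp3:1
Op 3: write(P0, v0, 151). refcount(pp0)=2>1 -> COPY to pp4. 5 ppages; refcounts: pp0:1 pp1:2 pp2:1 pp3:1 pp4:1
Op 4: write(P0, v0, 128). refcount(pp4)=1 -> write in place. 5 ppages; refcounts: pp0:1 pp1:2 pp2:1 pp3:1 pp4:1
Op 5: fork(P1) -> P2. 5 ppages; refcounts: pp0:2 pp1:3 pp2:1 pp3:2 pp4:1
Op 6: fork(P2) -> P3. 5 ppages; refcounts: pp0:3 pp1:4 pp2:1 pp3:3 pp4:1
Op 7: write(P0, v1, 127). refcount(pp1)=4>1 -> COPY to pp5. 6 ppages; refcounts: pp0:3 pp1:3 pp2:1 pp3:3 pp4:1 pp5:1
Op 8: write(P0, v2, 197). refcount(pp2)=1 -> write in place. 6 ppages; refcounts: pp0:3 pp1:3 pp2:1 pp3:3 pp4:1 pp5:1
Op 9: write(P2, v2, 165). refcount(pp3)=3>1 -> COPY to pp6. 7 ppages; refcounts: pp0:3 pp1:3 pp2:1 pp3:2 pp4:1 pp5:1 pp6:1

Answer: 3 3 1 2 1 1 1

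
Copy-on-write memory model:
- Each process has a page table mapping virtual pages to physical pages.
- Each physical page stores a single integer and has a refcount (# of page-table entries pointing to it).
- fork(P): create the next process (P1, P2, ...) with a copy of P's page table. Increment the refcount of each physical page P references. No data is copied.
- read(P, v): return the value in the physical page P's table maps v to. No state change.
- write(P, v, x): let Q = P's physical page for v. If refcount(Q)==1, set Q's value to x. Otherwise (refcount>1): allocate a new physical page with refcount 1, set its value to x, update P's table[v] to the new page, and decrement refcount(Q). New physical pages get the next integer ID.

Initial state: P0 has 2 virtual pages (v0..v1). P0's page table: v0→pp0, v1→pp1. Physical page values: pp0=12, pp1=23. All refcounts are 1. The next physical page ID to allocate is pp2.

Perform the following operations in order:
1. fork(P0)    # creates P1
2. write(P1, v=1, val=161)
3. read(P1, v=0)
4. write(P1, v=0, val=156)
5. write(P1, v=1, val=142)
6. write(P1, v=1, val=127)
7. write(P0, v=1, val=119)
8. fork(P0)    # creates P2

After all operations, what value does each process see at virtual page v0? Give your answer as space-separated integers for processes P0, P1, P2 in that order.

Answer: 12 156 12

Derivation:
Op 1: fork(P0) -> P1. 2 ppages; refcounts: pp0:2 pp1:2
Op 2: write(P1, v1, 161). refcount(pp1)=2>1 -> COPY to pp2. 3 ppages; refcounts: pp0:2 pp1:1 pp2:1
Op 3: read(P1, v0) -> 12. No state change.
Op 4: write(P1, v0, 156). refcount(pp0)=2>1 -> COPY to pp3. 4 ppages; refcounts: pp0:1 pp1:1 pp2:1 pp3:1
Op 5: write(P1, v1, 142). refcount(pp2)=1 -> write in place. 4 ppages; refcounts: pp0:1 pp1:1 pp2:1 pp3:1
Op 6: write(P1, v1, 127). refcount(pp2)=1 -> write in place. 4 ppages; refcounts: pp0:1 pp1:1 pp2:1 pp3:1
Op 7: write(P0, v1, 119). refcount(pp1)=1 -> write in place. 4 ppages; refcounts: pp0:1 pp1:1 pp2:1 pp3:1
Op 8: fork(P0) -> P2. 4 ppages; refcounts: pp0:2 pp1:2 pp2:1 pp3:1
P0: v0 -> pp0 = 12
P1: v0 -> pp3 = 156
P2: v0 -> pp0 = 12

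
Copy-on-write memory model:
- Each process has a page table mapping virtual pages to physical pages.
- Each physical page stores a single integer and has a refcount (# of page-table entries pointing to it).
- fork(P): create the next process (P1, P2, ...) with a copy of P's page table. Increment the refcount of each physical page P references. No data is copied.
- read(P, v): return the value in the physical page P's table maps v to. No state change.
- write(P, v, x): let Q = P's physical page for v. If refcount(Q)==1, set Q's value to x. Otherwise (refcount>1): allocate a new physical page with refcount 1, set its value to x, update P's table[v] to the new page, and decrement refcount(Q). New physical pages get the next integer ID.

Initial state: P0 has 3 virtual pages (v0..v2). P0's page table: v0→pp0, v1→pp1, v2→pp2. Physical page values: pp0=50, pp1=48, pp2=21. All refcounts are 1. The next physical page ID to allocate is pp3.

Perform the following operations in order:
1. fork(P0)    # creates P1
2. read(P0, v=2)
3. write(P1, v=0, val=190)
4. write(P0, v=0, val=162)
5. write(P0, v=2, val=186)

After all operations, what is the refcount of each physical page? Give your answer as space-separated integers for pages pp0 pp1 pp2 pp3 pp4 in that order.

Op 1: fork(P0) -> P1. 3 ppages; refcounts: pp0:2 pp1:2 pp2:2
Op 2: read(P0, v2) -> 21. No state change.
Op 3: write(P1, v0, 190). refcount(pp0)=2>1 -> COPY to pp3. 4 ppages; refcounts: pp0:1 pp1:2 pp2:2 pp3:1
Op 4: write(P0, v0, 162). refcount(pp0)=1 -> write in place. 4 ppages; refcounts: pp0:1 pp1:2 pp2:2 pp3:1
Op 5: write(P0, v2, 186). refcount(pp2)=2>1 -> COPY to pp4. 5 ppages; refcounts: pp0:1 pp1:2 pp2:1 pp3:1 pp4:1

Answer: 1 2 1 1 1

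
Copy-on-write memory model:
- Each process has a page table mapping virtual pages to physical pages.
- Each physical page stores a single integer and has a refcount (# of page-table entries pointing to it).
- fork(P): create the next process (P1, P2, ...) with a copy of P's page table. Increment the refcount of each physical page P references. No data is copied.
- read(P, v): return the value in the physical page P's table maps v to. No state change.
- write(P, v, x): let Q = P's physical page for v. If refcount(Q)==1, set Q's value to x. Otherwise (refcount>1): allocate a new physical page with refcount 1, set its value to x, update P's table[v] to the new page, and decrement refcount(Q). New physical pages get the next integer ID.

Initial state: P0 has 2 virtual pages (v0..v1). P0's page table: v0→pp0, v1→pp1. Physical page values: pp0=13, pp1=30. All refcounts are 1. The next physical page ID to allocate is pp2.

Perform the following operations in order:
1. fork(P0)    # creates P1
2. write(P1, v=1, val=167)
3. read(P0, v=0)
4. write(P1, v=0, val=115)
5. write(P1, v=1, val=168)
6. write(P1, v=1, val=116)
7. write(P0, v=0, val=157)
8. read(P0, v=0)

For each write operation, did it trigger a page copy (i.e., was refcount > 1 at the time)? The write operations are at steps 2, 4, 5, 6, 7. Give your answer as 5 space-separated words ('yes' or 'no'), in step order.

Op 1: fork(P0) -> P1. 2 ppages; refcounts: pp0:2 pp1:2
Op 2: write(P1, v1, 167). refcount(pp1)=2>1 -> COPY to pp2. 3 ppages; refcounts: pp0:2 pp1:1 pp2:1
Op 3: read(P0, v0) -> 13. No state change.
Op 4: write(P1, v0, 115). refcount(pp0)=2>1 -> COPY to pp3. 4 ppages; refcounts: pp0:1 pp1:1 pp2:1 pp3:1
Op 5: write(P1, v1, 168). refcount(pp2)=1 -> write in place. 4 ppages; refcounts: pp0:1 pp1:1 pp2:1 pp3:1
Op 6: write(P1, v1, 116). refcount(pp2)=1 -> write in place. 4 ppages; refcounts: pp0:1 pp1:1 pp2:1 pp3:1
Op 7: write(P0, v0, 157). refcount(pp0)=1 -> write in place. 4 ppages; refcounts: pp0:1 pp1:1 pp2:1 pp3:1
Op 8: read(P0, v0) -> 157. No state change.

yes yes no no no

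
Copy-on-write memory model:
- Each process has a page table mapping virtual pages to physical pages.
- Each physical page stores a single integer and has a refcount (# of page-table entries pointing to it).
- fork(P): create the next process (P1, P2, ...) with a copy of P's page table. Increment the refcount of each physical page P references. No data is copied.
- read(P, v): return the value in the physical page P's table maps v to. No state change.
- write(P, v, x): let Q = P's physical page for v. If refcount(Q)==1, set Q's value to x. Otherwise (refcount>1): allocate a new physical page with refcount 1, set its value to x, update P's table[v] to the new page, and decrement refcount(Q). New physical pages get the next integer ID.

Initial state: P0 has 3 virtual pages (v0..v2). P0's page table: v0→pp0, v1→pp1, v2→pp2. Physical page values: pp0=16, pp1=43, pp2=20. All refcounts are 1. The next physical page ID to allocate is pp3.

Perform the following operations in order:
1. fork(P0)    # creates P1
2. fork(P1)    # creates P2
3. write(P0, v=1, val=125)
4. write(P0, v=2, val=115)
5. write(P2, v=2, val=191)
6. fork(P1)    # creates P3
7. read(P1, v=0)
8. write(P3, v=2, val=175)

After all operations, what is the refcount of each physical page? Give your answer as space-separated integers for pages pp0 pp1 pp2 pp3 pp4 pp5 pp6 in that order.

Answer: 4 3 1 1 1 1 1

Derivation:
Op 1: fork(P0) -> P1. 3 ppages; refcounts: pp0:2 pp1:2 pp2:2
Op 2: fork(P1) -> P2. 3 ppages; refcounts: pp0:3 pp1:3 pp2:3
Op 3: write(P0, v1, 125). refcount(pp1)=3>1 -> COPY to pp3. 4 ppages; refcounts: pp0:3 pp1:2 pp2:3 pp3:1
Op 4: write(P0, v2, 115). refcount(pp2)=3>1 -> COPY to pp4. 5 ppages; refcounts: pp0:3 pp1:2 pp2:2 pp3:1 pp4:1
Op 5: write(P2, v2, 191). refcount(pp2)=2>1 -> COPY to pp5. 6 ppages; refcounts: pp0:3 pp1:2 pp2:1 pp3:1 pp4:1 pp5:1
Op 6: fork(P1) -> P3. 6 ppages; refcounts: pp0:4 pp1:3 pp2:2 pp3:1 pp4:1 pp5:1
Op 7: read(P1, v0) -> 16. No state change.
Op 8: write(P3, v2, 175). refcount(pp2)=2>1 -> COPY to pp6. 7 ppages; refcounts: pp0:4 pp1:3 pp2:1 pp3:1 pp4:1 pp5:1 pp6:1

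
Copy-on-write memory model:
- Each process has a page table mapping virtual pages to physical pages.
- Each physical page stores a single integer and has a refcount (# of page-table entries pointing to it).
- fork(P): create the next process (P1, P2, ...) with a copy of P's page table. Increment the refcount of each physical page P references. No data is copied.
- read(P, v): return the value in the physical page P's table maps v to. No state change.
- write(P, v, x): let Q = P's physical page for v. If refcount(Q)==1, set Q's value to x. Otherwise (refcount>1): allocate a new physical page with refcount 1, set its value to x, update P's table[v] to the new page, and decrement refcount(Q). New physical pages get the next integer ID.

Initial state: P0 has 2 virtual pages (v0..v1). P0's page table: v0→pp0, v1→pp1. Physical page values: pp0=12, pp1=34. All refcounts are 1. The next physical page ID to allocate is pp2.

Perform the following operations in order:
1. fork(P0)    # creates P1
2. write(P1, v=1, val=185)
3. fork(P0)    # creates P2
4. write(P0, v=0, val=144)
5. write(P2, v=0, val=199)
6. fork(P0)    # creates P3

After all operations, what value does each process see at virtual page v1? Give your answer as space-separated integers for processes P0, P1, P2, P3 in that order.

Op 1: fork(P0) -> P1. 2 ppages; refcounts: pp0:2 pp1:2
Op 2: write(P1, v1, 185). refcount(pp1)=2>1 -> COPY to pp2. 3 ppages; refcounts: pp0:2 pp1:1 pp2:1
Op 3: fork(P0) -> P2. 3 ppages; refcounts: pp0:3 pp1:2 pp2:1
Op 4: write(P0, v0, 144). refcount(pp0)=3>1 -> COPY to pp3. 4 ppages; refcounts: pp0:2 pp1:2 pp2:1 pp3:1
Op 5: write(P2, v0, 199). refcount(pp0)=2>1 -> COPY to pp4. 5 ppages; refcounts: pp0:1 pp1:2 pp2:1 pp3:1 pp4:1
Op 6: fork(P0) -> P3. 5 ppages; refcounts: pp0:1 pp1:3 pp2:1 pp3:2 pp4:1
P0: v1 -> pp1 = 34
P1: v1 -> pp2 = 185
P2: v1 -> pp1 = 34
P3: v1 -> pp1 = 34

Answer: 34 185 34 34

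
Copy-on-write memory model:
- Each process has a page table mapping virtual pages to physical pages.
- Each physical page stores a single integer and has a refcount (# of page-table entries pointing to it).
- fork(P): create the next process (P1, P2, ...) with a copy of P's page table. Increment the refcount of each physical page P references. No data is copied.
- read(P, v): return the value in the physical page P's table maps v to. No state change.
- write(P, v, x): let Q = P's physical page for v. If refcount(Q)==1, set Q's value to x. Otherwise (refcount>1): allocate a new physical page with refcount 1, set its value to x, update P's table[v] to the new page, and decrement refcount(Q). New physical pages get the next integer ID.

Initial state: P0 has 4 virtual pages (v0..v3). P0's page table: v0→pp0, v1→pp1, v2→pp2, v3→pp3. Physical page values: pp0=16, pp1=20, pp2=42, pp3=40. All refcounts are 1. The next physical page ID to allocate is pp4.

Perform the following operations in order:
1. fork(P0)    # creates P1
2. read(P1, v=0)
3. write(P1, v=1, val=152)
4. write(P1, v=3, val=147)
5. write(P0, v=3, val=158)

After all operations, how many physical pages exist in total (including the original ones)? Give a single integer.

Op 1: fork(P0) -> P1. 4 ppages; refcounts: pp0:2 pp1:2 pp2:2 pp3:2
Op 2: read(P1, v0) -> 16. No state change.
Op 3: write(P1, v1, 152). refcount(pp1)=2>1 -> COPY to pp4. 5 ppages; refcounts: pp0:2 pp1:1 pp2:2 pp3:2 pp4:1
Op 4: write(P1, v3, 147). refcount(pp3)=2>1 -> COPY to pp5. 6 ppages; refcounts: pp0:2 pp1:1 pp2:2 pp3:1 pp4:1 pp5:1
Op 5: write(P0, v3, 158). refcount(pp3)=1 -> write in place. 6 ppages; refcounts: pp0:2 pp1:1 pp2:2 pp3:1 pp4:1 pp5:1

Answer: 6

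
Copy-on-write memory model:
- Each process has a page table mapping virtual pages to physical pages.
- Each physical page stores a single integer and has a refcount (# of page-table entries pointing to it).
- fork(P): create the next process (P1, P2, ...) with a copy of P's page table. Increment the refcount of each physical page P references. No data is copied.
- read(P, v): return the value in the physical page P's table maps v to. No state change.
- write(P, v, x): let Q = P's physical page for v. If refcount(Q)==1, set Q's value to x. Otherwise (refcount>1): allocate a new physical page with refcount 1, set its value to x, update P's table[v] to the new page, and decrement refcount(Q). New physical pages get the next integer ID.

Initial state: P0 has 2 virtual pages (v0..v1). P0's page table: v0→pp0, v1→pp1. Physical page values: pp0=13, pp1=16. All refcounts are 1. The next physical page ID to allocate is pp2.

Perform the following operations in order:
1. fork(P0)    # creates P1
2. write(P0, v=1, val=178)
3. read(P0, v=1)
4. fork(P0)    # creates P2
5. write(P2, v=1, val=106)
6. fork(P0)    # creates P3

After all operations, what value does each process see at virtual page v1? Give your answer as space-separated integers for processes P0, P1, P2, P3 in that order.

Answer: 178 16 106 178

Derivation:
Op 1: fork(P0) -> P1. 2 ppages; refcounts: pp0:2 pp1:2
Op 2: write(P0, v1, 178). refcount(pp1)=2>1 -> COPY to pp2. 3 ppages; refcounts: pp0:2 pp1:1 pp2:1
Op 3: read(P0, v1) -> 178. No state change.
Op 4: fork(P0) -> P2. 3 ppages; refcounts: pp0:3 pp1:1 pp2:2
Op 5: write(P2, v1, 106). refcount(pp2)=2>1 -> COPY to pp3. 4 ppages; refcounts: pp0:3 pp1:1 pp2:1 pp3:1
Op 6: fork(P0) -> P3. 4 ppages; refcounts: pp0:4 pp1:1 pp2:2 pp3:1
P0: v1 -> pp2 = 178
P1: v1 -> pp1 = 16
P2: v1 -> pp3 = 106
P3: v1 -> pp2 = 178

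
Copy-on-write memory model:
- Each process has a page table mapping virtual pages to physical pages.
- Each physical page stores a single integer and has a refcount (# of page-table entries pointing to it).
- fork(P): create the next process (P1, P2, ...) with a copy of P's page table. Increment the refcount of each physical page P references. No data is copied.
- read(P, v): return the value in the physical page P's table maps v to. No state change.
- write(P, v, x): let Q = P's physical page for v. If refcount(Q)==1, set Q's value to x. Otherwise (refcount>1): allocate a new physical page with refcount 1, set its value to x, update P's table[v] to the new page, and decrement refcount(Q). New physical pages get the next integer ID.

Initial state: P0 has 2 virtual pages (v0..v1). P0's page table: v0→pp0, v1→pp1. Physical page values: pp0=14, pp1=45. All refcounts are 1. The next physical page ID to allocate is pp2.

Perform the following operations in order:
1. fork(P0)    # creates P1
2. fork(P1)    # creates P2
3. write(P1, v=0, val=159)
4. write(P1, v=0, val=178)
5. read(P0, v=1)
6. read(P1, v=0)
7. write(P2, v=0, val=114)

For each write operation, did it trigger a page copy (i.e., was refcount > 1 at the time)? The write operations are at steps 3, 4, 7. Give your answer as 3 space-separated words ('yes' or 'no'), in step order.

Op 1: fork(P0) -> P1. 2 ppages; refcounts: pp0:2 pp1:2
Op 2: fork(P1) -> P2. 2 ppages; refcounts: pp0:3 pp1:3
Op 3: write(P1, v0, 159). refcount(pp0)=3>1 -> COPY to pp2. 3 ppages; refcounts: pp0:2 pp1:3 pp2:1
Op 4: write(P1, v0, 178). refcount(pp2)=1 -> write in place. 3 ppages; refcounts: pp0:2 pp1:3 pp2:1
Op 5: read(P0, v1) -> 45. No state change.
Op 6: read(P1, v0) -> 178. No state change.
Op 7: write(P2, v0, 114). refcount(pp0)=2>1 -> COPY to pp3. 4 ppages; refcounts: pp0:1 pp1:3 pp2:1 pp3:1

yes no yes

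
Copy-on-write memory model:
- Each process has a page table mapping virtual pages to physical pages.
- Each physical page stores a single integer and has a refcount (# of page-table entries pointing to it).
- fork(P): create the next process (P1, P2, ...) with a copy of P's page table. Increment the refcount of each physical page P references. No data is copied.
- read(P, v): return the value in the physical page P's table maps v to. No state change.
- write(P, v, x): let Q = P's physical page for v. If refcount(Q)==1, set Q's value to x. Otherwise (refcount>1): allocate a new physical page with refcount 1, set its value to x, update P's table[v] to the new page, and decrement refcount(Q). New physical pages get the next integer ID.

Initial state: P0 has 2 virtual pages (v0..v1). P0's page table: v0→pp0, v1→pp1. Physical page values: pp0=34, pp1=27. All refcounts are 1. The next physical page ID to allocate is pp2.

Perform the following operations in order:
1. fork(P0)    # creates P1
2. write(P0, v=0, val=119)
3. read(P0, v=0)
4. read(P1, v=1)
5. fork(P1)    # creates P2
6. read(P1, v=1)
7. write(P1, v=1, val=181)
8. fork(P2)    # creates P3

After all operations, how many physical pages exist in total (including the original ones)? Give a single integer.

Answer: 4

Derivation:
Op 1: fork(P0) -> P1. 2 ppages; refcounts: pp0:2 pp1:2
Op 2: write(P0, v0, 119). refcount(pp0)=2>1 -> COPY to pp2. 3 ppages; refcounts: pp0:1 pp1:2 pp2:1
Op 3: read(P0, v0) -> 119. No state change.
Op 4: read(P1, v1) -> 27. No state change.
Op 5: fork(P1) -> P2. 3 ppages; refcounts: pp0:2 pp1:3 pp2:1
Op 6: read(P1, v1) -> 27. No state change.
Op 7: write(P1, v1, 181). refcount(pp1)=3>1 -> COPY to pp3. 4 ppages; refcounts: pp0:2 pp1:2 pp2:1 pp3:1
Op 8: fork(P2) -> P3. 4 ppages; refcounts: pp0:3 pp1:3 pp2:1 pp3:1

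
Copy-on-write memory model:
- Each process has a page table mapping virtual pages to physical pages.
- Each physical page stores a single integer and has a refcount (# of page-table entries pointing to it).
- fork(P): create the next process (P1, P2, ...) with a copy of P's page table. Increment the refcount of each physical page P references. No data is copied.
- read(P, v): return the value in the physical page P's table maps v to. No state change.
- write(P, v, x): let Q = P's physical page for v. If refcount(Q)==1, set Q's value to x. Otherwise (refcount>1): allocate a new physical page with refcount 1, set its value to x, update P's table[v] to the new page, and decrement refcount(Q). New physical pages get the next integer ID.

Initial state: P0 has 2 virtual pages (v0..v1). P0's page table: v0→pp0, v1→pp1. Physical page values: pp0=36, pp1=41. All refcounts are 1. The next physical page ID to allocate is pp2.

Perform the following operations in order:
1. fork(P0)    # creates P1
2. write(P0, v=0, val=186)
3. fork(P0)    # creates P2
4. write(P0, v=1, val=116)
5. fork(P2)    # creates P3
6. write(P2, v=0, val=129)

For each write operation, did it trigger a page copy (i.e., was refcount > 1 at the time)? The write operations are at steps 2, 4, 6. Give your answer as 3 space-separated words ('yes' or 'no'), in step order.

Op 1: fork(P0) -> P1. 2 ppages; refcounts: pp0:2 pp1:2
Op 2: write(P0, v0, 186). refcount(pp0)=2>1 -> COPY to pp2. 3 ppages; refcounts: pp0:1 pp1:2 pp2:1
Op 3: fork(P0) -> P2. 3 ppages; refcounts: pp0:1 pp1:3 pp2:2
Op 4: write(P0, v1, 116). refcount(pp1)=3>1 -> COPY to pp3. 4 ppages; refcounts: pp0:1 pp1:2 pp2:2 pp3:1
Op 5: fork(P2) -> P3. 4 ppages; refcounts: pp0:1 pp1:3 pp2:3 pp3:1
Op 6: write(P2, v0, 129). refcount(pp2)=3>1 -> COPY to pp4. 5 ppages; refcounts: pp0:1 pp1:3 pp2:2 pp3:1 pp4:1

yes yes yes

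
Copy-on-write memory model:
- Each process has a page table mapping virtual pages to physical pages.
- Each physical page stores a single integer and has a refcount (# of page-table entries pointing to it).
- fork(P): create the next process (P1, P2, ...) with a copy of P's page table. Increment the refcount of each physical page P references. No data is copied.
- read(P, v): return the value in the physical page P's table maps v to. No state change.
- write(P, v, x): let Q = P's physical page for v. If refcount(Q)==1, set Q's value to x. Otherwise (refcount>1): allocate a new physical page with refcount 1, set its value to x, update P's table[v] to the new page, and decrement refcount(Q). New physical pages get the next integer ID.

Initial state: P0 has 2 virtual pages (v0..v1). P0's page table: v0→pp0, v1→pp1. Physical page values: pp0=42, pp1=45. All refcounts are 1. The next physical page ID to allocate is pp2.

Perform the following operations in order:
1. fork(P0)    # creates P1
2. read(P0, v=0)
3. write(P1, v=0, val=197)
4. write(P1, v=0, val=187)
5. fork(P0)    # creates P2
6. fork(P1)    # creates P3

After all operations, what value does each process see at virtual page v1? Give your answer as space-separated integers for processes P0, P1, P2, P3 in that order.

Answer: 45 45 45 45

Derivation:
Op 1: fork(P0) -> P1. 2 ppages; refcounts: pp0:2 pp1:2
Op 2: read(P0, v0) -> 42. No state change.
Op 3: write(P1, v0, 197). refcount(pp0)=2>1 -> COPY to pp2. 3 ppages; refcounts: pp0:1 pp1:2 pp2:1
Op 4: write(P1, v0, 187). refcount(pp2)=1 -> write in place. 3 ppages; refcounts: pp0:1 pp1:2 pp2:1
Op 5: fork(P0) -> P2. 3 ppages; refcounts: pp0:2 pp1:3 pp2:1
Op 6: fork(P1) -> P3. 3 ppages; refcounts: pp0:2 pp1:4 pp2:2
P0: v1 -> pp1 = 45
P1: v1 -> pp1 = 45
P2: v1 -> pp1 = 45
P3: v1 -> pp1 = 45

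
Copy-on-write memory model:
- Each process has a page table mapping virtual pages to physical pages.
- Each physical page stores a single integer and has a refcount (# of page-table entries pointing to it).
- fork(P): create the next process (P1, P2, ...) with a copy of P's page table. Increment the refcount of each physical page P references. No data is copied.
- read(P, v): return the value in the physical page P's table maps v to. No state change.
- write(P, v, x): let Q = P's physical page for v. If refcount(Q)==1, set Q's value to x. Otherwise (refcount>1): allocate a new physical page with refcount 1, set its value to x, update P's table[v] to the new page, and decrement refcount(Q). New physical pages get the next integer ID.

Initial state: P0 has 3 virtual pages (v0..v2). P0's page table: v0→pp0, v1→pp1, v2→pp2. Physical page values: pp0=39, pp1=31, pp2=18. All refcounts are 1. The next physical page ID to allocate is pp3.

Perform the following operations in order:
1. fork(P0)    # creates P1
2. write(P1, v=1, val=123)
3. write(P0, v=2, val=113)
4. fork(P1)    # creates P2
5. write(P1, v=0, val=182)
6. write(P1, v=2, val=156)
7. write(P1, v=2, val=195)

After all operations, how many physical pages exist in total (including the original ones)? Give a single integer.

Answer: 7

Derivation:
Op 1: fork(P0) -> P1. 3 ppages; refcounts: pp0:2 pp1:2 pp2:2
Op 2: write(P1, v1, 123). refcount(pp1)=2>1 -> COPY to pp3. 4 ppages; refcounts: pp0:2 pp1:1 pp2:2 pp3:1
Op 3: write(P0, v2, 113). refcount(pp2)=2>1 -> COPY to pp4. 5 ppages; refcounts: pp0:2 pp1:1 pp2:1 pp3:1 pp4:1
Op 4: fork(P1) -> P2. 5 ppages; refcounts: pp0:3 pp1:1 pp2:2 pp3:2 pp4:1
Op 5: write(P1, v0, 182). refcount(pp0)=3>1 -> COPY to pp5. 6 ppages; refcounts: pp0:2 pp1:1 pp2:2 pp3:2 pp4:1 pp5:1
Op 6: write(P1, v2, 156). refcount(pp2)=2>1 -> COPY to pp6. 7 ppages; refcounts: pp0:2 pp1:1 pp2:1 pp3:2 pp4:1 pp5:1 pp6:1
Op 7: write(P1, v2, 195). refcount(pp6)=1 -> write in place. 7 ppages; refcounts: pp0:2 pp1:1 pp2:1 pp3:2 pp4:1 pp5:1 pp6:1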